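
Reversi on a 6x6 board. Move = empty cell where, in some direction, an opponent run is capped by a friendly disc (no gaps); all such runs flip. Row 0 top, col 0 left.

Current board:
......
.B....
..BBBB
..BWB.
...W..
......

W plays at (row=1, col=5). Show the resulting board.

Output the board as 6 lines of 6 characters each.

Answer: ......
.B...W
..BBWB
..BWB.
...W..
......

Derivation:
Place W at (1,5); scan 8 dirs for brackets.
Dir NW: first cell '.' (not opp) -> no flip
Dir N: first cell '.' (not opp) -> no flip
Dir NE: edge -> no flip
Dir W: first cell '.' (not opp) -> no flip
Dir E: edge -> no flip
Dir SW: opp run (2,4) capped by W -> flip
Dir S: opp run (2,5), next='.' -> no flip
Dir SE: edge -> no flip
All flips: (2,4)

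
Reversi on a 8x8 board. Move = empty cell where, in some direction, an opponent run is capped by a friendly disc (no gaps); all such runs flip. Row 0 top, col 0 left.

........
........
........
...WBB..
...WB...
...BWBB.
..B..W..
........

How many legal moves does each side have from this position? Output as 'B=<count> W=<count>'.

-- B to move --
(2,2): flips 1 -> legal
(2,3): flips 2 -> legal
(2,4): no bracket -> illegal
(3,2): flips 1 -> legal
(4,2): flips 1 -> legal
(4,5): no bracket -> illegal
(5,2): flips 1 -> legal
(6,3): no bracket -> illegal
(6,4): flips 1 -> legal
(6,6): no bracket -> illegal
(7,4): flips 1 -> legal
(7,5): flips 1 -> legal
(7,6): no bracket -> illegal
B mobility = 8
-- W to move --
(2,3): no bracket -> illegal
(2,4): flips 2 -> legal
(2,5): flips 1 -> legal
(2,6): no bracket -> illegal
(3,6): flips 2 -> legal
(4,2): no bracket -> illegal
(4,5): flips 2 -> legal
(4,6): no bracket -> illegal
(4,7): flips 1 -> legal
(5,1): no bracket -> illegal
(5,2): flips 1 -> legal
(5,7): flips 2 -> legal
(6,1): no bracket -> illegal
(6,3): flips 1 -> legal
(6,4): no bracket -> illegal
(6,6): flips 2 -> legal
(6,7): no bracket -> illegal
(7,1): no bracket -> illegal
(7,2): no bracket -> illegal
(7,3): no bracket -> illegal
W mobility = 9

Answer: B=8 W=9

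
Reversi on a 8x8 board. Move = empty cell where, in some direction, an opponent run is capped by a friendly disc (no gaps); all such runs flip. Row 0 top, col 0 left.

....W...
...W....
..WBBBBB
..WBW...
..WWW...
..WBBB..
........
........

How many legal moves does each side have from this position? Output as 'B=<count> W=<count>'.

-- B to move --
(0,2): flips 1 -> legal
(0,3): flips 1 -> legal
(0,5): no bracket -> illegal
(1,1): flips 1 -> legal
(1,2): no bracket -> illegal
(1,4): no bracket -> illegal
(1,5): no bracket -> illegal
(2,1): flips 3 -> legal
(3,1): flips 2 -> legal
(3,5): flips 2 -> legal
(4,1): flips 1 -> legal
(4,5): flips 1 -> legal
(5,1): flips 2 -> legal
(6,1): flips 3 -> legal
(6,2): no bracket -> illegal
(6,3): no bracket -> illegal
B mobility = 10
-- W to move --
(1,2): flips 1 -> legal
(1,4): flips 2 -> legal
(1,5): flips 2 -> legal
(1,6): flips 1 -> legal
(1,7): no bracket -> illegal
(3,5): flips 1 -> legal
(3,6): no bracket -> illegal
(3,7): no bracket -> illegal
(4,5): no bracket -> illegal
(4,6): no bracket -> illegal
(5,6): flips 3 -> legal
(6,2): flips 1 -> legal
(6,3): flips 1 -> legal
(6,4): flips 2 -> legal
(6,5): flips 1 -> legal
(6,6): flips 1 -> legal
W mobility = 11

Answer: B=10 W=11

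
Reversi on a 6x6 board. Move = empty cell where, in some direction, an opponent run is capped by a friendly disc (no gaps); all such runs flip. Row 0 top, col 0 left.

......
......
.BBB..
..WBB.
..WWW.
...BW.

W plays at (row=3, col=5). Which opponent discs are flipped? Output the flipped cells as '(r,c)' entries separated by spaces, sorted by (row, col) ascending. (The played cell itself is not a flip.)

Answer: (3,3) (3,4)

Derivation:
Dir NW: first cell '.' (not opp) -> no flip
Dir N: first cell '.' (not opp) -> no flip
Dir NE: edge -> no flip
Dir W: opp run (3,4) (3,3) capped by W -> flip
Dir E: edge -> no flip
Dir SW: first cell 'W' (not opp) -> no flip
Dir S: first cell '.' (not opp) -> no flip
Dir SE: edge -> no flip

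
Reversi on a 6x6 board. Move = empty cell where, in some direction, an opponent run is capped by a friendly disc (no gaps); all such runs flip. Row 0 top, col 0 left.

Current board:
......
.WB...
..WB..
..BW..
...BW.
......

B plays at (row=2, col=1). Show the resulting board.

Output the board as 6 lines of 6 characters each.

Place B at (2,1); scan 8 dirs for brackets.
Dir NW: first cell '.' (not opp) -> no flip
Dir N: opp run (1,1), next='.' -> no flip
Dir NE: first cell 'B' (not opp) -> no flip
Dir W: first cell '.' (not opp) -> no flip
Dir E: opp run (2,2) capped by B -> flip
Dir SW: first cell '.' (not opp) -> no flip
Dir S: first cell '.' (not opp) -> no flip
Dir SE: first cell 'B' (not opp) -> no flip
All flips: (2,2)

Answer: ......
.WB...
.BBB..
..BW..
...BW.
......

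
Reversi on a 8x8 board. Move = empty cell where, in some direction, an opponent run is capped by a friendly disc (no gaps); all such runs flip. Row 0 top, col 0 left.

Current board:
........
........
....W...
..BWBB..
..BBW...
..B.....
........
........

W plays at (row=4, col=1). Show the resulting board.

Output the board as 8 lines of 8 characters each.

Place W at (4,1); scan 8 dirs for brackets.
Dir NW: first cell '.' (not opp) -> no flip
Dir N: first cell '.' (not opp) -> no flip
Dir NE: opp run (3,2), next='.' -> no flip
Dir W: first cell '.' (not opp) -> no flip
Dir E: opp run (4,2) (4,3) capped by W -> flip
Dir SW: first cell '.' (not opp) -> no flip
Dir S: first cell '.' (not opp) -> no flip
Dir SE: opp run (5,2), next='.' -> no flip
All flips: (4,2) (4,3)

Answer: ........
........
....W...
..BWBB..
.WWWW...
..B.....
........
........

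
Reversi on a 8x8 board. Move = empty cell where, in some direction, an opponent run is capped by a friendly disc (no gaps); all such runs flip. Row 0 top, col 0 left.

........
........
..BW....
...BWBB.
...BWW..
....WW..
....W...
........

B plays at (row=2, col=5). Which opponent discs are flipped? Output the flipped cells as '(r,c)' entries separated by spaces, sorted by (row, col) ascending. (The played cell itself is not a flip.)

Answer: (3,4)

Derivation:
Dir NW: first cell '.' (not opp) -> no flip
Dir N: first cell '.' (not opp) -> no flip
Dir NE: first cell '.' (not opp) -> no flip
Dir W: first cell '.' (not opp) -> no flip
Dir E: first cell '.' (not opp) -> no flip
Dir SW: opp run (3,4) capped by B -> flip
Dir S: first cell 'B' (not opp) -> no flip
Dir SE: first cell 'B' (not opp) -> no flip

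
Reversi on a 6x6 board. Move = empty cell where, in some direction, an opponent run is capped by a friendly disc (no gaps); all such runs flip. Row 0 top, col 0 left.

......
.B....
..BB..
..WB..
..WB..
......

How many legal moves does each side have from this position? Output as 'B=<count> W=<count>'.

-- B to move --
(2,1): flips 1 -> legal
(3,1): flips 1 -> legal
(4,1): flips 2 -> legal
(5,1): flips 1 -> legal
(5,2): flips 2 -> legal
(5,3): no bracket -> illegal
B mobility = 5
-- W to move --
(0,0): no bracket -> illegal
(0,1): no bracket -> illegal
(0,2): no bracket -> illegal
(1,0): no bracket -> illegal
(1,2): flips 1 -> legal
(1,3): no bracket -> illegal
(1,4): flips 1 -> legal
(2,0): no bracket -> illegal
(2,1): no bracket -> illegal
(2,4): flips 1 -> legal
(3,1): no bracket -> illegal
(3,4): flips 1 -> legal
(4,4): flips 1 -> legal
(5,2): no bracket -> illegal
(5,3): no bracket -> illegal
(5,4): flips 1 -> legal
W mobility = 6

Answer: B=5 W=6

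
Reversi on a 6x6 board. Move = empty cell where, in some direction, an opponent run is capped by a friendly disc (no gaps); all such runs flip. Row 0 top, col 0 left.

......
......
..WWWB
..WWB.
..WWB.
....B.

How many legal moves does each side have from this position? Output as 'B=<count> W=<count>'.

Answer: B=7 W=3

Derivation:
-- B to move --
(1,1): flips 2 -> legal
(1,2): flips 1 -> legal
(1,3): no bracket -> illegal
(1,4): flips 1 -> legal
(1,5): no bracket -> illegal
(2,1): flips 5 -> legal
(3,1): flips 2 -> legal
(3,5): no bracket -> illegal
(4,1): flips 2 -> legal
(5,1): no bracket -> illegal
(5,2): flips 1 -> legal
(5,3): no bracket -> illegal
B mobility = 7
-- W to move --
(1,4): no bracket -> illegal
(1,5): no bracket -> illegal
(3,5): flips 1 -> legal
(4,5): flips 2 -> legal
(5,3): no bracket -> illegal
(5,5): flips 1 -> legal
W mobility = 3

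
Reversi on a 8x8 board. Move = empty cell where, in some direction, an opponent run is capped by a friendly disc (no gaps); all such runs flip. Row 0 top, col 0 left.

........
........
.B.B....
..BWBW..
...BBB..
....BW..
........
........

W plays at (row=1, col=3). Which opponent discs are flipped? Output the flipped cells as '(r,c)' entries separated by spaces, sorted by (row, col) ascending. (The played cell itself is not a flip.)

Dir NW: first cell '.' (not opp) -> no flip
Dir N: first cell '.' (not opp) -> no flip
Dir NE: first cell '.' (not opp) -> no flip
Dir W: first cell '.' (not opp) -> no flip
Dir E: first cell '.' (not opp) -> no flip
Dir SW: first cell '.' (not opp) -> no flip
Dir S: opp run (2,3) capped by W -> flip
Dir SE: first cell '.' (not opp) -> no flip

Answer: (2,3)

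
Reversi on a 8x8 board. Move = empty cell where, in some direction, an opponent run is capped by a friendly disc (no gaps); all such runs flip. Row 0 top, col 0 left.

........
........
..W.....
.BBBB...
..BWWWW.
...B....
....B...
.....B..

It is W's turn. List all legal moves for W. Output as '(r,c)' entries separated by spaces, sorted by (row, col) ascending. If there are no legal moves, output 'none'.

(2,0): no bracket -> illegal
(2,1): flips 1 -> legal
(2,3): flips 2 -> legal
(2,4): flips 1 -> legal
(2,5): flips 1 -> legal
(3,0): no bracket -> illegal
(3,5): no bracket -> illegal
(4,0): flips 1 -> legal
(4,1): flips 1 -> legal
(5,1): no bracket -> illegal
(5,2): flips 2 -> legal
(5,4): no bracket -> illegal
(5,5): no bracket -> illegal
(6,2): flips 1 -> legal
(6,3): flips 1 -> legal
(6,5): no bracket -> illegal
(6,6): no bracket -> illegal
(7,3): no bracket -> illegal
(7,4): no bracket -> illegal
(7,6): no bracket -> illegal

Answer: (2,1) (2,3) (2,4) (2,5) (4,0) (4,1) (5,2) (6,2) (6,3)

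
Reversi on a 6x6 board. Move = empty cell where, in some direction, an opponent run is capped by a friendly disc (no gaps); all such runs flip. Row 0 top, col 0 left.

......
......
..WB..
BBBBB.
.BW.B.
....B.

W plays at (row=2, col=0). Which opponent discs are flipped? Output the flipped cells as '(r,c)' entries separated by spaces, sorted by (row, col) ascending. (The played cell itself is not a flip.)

Answer: (3,1)

Derivation:
Dir NW: edge -> no flip
Dir N: first cell '.' (not opp) -> no flip
Dir NE: first cell '.' (not opp) -> no flip
Dir W: edge -> no flip
Dir E: first cell '.' (not opp) -> no flip
Dir SW: edge -> no flip
Dir S: opp run (3,0), next='.' -> no flip
Dir SE: opp run (3,1) capped by W -> flip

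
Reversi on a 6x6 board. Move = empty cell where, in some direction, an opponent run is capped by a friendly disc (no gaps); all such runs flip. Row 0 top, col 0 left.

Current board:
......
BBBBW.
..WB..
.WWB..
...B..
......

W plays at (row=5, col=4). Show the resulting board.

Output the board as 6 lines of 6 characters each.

Answer: ......
BBBBW.
..WB..
.WWB..
...W..
....W.

Derivation:
Place W at (5,4); scan 8 dirs for brackets.
Dir NW: opp run (4,3) capped by W -> flip
Dir N: first cell '.' (not opp) -> no flip
Dir NE: first cell '.' (not opp) -> no flip
Dir W: first cell '.' (not opp) -> no flip
Dir E: first cell '.' (not opp) -> no flip
Dir SW: edge -> no flip
Dir S: edge -> no flip
Dir SE: edge -> no flip
All flips: (4,3)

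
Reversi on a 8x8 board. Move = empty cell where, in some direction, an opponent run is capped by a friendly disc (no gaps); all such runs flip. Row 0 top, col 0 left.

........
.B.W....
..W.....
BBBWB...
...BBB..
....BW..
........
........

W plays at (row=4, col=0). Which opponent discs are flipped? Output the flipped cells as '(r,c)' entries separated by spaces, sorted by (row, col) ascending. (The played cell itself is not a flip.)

Dir NW: edge -> no flip
Dir N: opp run (3,0), next='.' -> no flip
Dir NE: opp run (3,1) capped by W -> flip
Dir W: edge -> no flip
Dir E: first cell '.' (not opp) -> no flip
Dir SW: edge -> no flip
Dir S: first cell '.' (not opp) -> no flip
Dir SE: first cell '.' (not opp) -> no flip

Answer: (3,1)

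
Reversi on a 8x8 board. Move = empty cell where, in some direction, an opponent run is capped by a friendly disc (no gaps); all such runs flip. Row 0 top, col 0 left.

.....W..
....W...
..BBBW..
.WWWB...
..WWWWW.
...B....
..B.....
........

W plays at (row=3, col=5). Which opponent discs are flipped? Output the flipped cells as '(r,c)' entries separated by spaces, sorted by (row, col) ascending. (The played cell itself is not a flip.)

Answer: (3,4)

Derivation:
Dir NW: opp run (2,4), next='.' -> no flip
Dir N: first cell 'W' (not opp) -> no flip
Dir NE: first cell '.' (not opp) -> no flip
Dir W: opp run (3,4) capped by W -> flip
Dir E: first cell '.' (not opp) -> no flip
Dir SW: first cell 'W' (not opp) -> no flip
Dir S: first cell 'W' (not opp) -> no flip
Dir SE: first cell 'W' (not opp) -> no flip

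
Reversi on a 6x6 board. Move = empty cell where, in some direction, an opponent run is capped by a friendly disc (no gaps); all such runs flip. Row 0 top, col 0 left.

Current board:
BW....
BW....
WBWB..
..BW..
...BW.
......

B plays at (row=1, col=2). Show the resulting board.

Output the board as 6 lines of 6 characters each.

Place B at (1,2); scan 8 dirs for brackets.
Dir NW: opp run (0,1), next=edge -> no flip
Dir N: first cell '.' (not opp) -> no flip
Dir NE: first cell '.' (not opp) -> no flip
Dir W: opp run (1,1) capped by B -> flip
Dir E: first cell '.' (not opp) -> no flip
Dir SW: first cell 'B' (not opp) -> no flip
Dir S: opp run (2,2) capped by B -> flip
Dir SE: first cell 'B' (not opp) -> no flip
All flips: (1,1) (2,2)

Answer: BW....
BBB...
WBBB..
..BW..
...BW.
......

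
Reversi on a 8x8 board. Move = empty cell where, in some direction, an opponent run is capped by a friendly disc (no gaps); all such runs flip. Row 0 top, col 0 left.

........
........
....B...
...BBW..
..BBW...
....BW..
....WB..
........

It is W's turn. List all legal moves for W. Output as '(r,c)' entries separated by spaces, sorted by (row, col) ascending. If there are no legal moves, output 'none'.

Answer: (1,3) (1,4) (2,2) (3,2) (4,1) (5,3) (6,6) (7,5)

Derivation:
(1,3): flips 1 -> legal
(1,4): flips 2 -> legal
(1,5): no bracket -> illegal
(2,2): flips 1 -> legal
(2,3): no bracket -> illegal
(2,5): no bracket -> illegal
(3,1): no bracket -> illegal
(3,2): flips 2 -> legal
(4,1): flips 2 -> legal
(4,5): no bracket -> illegal
(5,1): no bracket -> illegal
(5,2): no bracket -> illegal
(5,3): flips 1 -> legal
(5,6): no bracket -> illegal
(6,3): no bracket -> illegal
(6,6): flips 1 -> legal
(7,4): no bracket -> illegal
(7,5): flips 1 -> legal
(7,6): no bracket -> illegal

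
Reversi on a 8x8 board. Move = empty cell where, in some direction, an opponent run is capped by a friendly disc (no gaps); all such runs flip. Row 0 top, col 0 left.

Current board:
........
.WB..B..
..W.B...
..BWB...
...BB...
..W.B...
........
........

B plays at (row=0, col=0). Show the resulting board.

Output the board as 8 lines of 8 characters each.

Answer: B.......
.BB..B..
..B.B...
..BBB...
...BB...
..W.B...
........
........

Derivation:
Place B at (0,0); scan 8 dirs for brackets.
Dir NW: edge -> no flip
Dir N: edge -> no flip
Dir NE: edge -> no flip
Dir W: edge -> no flip
Dir E: first cell '.' (not opp) -> no flip
Dir SW: edge -> no flip
Dir S: first cell '.' (not opp) -> no flip
Dir SE: opp run (1,1) (2,2) (3,3) capped by B -> flip
All flips: (1,1) (2,2) (3,3)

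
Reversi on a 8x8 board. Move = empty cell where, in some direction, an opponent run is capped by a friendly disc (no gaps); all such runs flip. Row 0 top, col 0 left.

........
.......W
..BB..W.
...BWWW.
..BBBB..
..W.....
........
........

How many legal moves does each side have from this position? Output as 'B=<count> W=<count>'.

-- B to move --
(0,6): no bracket -> illegal
(0,7): no bracket -> illegal
(1,5): no bracket -> illegal
(1,6): no bracket -> illegal
(2,4): flips 1 -> legal
(2,5): flips 2 -> legal
(2,7): flips 1 -> legal
(3,7): flips 3 -> legal
(4,1): no bracket -> illegal
(4,6): no bracket -> illegal
(4,7): no bracket -> illegal
(5,1): no bracket -> illegal
(5,3): no bracket -> illegal
(6,1): flips 1 -> legal
(6,2): flips 1 -> legal
(6,3): no bracket -> illegal
B mobility = 6
-- W to move --
(1,1): no bracket -> illegal
(1,2): flips 1 -> legal
(1,3): no bracket -> illegal
(1,4): no bracket -> illegal
(2,1): no bracket -> illegal
(2,4): no bracket -> illegal
(3,1): no bracket -> illegal
(3,2): flips 2 -> legal
(4,1): no bracket -> illegal
(4,6): no bracket -> illegal
(5,1): no bracket -> illegal
(5,3): flips 1 -> legal
(5,4): flips 2 -> legal
(5,5): flips 1 -> legal
(5,6): flips 1 -> legal
W mobility = 6

Answer: B=6 W=6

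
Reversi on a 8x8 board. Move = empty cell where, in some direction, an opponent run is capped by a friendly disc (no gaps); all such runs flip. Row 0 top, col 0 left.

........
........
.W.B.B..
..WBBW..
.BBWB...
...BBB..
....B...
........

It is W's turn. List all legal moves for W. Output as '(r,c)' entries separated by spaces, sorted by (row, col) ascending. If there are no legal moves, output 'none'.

(1,2): no bracket -> illegal
(1,3): flips 2 -> legal
(1,4): flips 1 -> legal
(1,5): flips 1 -> legal
(1,6): flips 2 -> legal
(2,2): no bracket -> illegal
(2,4): no bracket -> illegal
(2,6): no bracket -> illegal
(3,0): no bracket -> illegal
(3,1): no bracket -> illegal
(3,6): no bracket -> illegal
(4,0): flips 2 -> legal
(4,5): flips 1 -> legal
(4,6): no bracket -> illegal
(5,0): flips 1 -> legal
(5,1): no bracket -> illegal
(5,2): flips 1 -> legal
(5,6): no bracket -> illegal
(6,2): flips 2 -> legal
(6,3): flips 1 -> legal
(6,5): flips 1 -> legal
(6,6): no bracket -> illegal
(7,3): no bracket -> illegal
(7,4): no bracket -> illegal
(7,5): no bracket -> illegal

Answer: (1,3) (1,4) (1,5) (1,6) (4,0) (4,5) (5,0) (5,2) (6,2) (6,3) (6,5)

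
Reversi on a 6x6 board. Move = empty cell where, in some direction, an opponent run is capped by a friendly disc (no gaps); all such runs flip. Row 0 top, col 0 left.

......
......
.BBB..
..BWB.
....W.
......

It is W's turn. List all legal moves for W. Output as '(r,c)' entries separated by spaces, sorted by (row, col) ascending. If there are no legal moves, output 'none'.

(1,0): no bracket -> illegal
(1,1): flips 1 -> legal
(1,2): no bracket -> illegal
(1,3): flips 1 -> legal
(1,4): no bracket -> illegal
(2,0): no bracket -> illegal
(2,4): flips 1 -> legal
(2,5): no bracket -> illegal
(3,0): no bracket -> illegal
(3,1): flips 1 -> legal
(3,5): flips 1 -> legal
(4,1): no bracket -> illegal
(4,2): no bracket -> illegal
(4,3): no bracket -> illegal
(4,5): no bracket -> illegal

Answer: (1,1) (1,3) (2,4) (3,1) (3,5)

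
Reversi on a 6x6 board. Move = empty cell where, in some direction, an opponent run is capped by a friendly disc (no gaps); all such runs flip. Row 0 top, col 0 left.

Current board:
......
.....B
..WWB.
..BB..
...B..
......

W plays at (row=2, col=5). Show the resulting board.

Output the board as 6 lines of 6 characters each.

Answer: ......
.....B
..WWWW
..BB..
...B..
......

Derivation:
Place W at (2,5); scan 8 dirs for brackets.
Dir NW: first cell '.' (not opp) -> no flip
Dir N: opp run (1,5), next='.' -> no flip
Dir NE: edge -> no flip
Dir W: opp run (2,4) capped by W -> flip
Dir E: edge -> no flip
Dir SW: first cell '.' (not opp) -> no flip
Dir S: first cell '.' (not opp) -> no flip
Dir SE: edge -> no flip
All flips: (2,4)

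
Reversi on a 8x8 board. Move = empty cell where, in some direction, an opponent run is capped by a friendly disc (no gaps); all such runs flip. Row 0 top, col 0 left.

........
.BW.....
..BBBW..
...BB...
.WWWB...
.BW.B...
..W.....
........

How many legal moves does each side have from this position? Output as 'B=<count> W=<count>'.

Answer: B=11 W=11

Derivation:
-- B to move --
(0,1): flips 1 -> legal
(0,2): flips 1 -> legal
(0,3): no bracket -> illegal
(1,3): flips 1 -> legal
(1,4): no bracket -> illegal
(1,5): no bracket -> illegal
(1,6): flips 1 -> legal
(2,1): no bracket -> illegal
(2,6): flips 1 -> legal
(3,0): no bracket -> illegal
(3,1): flips 1 -> legal
(3,2): flips 1 -> legal
(3,5): no bracket -> illegal
(3,6): no bracket -> illegal
(4,0): flips 3 -> legal
(5,0): no bracket -> illegal
(5,3): flips 2 -> legal
(6,1): flips 2 -> legal
(6,3): no bracket -> illegal
(7,1): no bracket -> illegal
(7,2): no bracket -> illegal
(7,3): flips 1 -> legal
B mobility = 11
-- W to move --
(0,0): no bracket -> illegal
(0,1): no bracket -> illegal
(0,2): no bracket -> illegal
(1,0): flips 1 -> legal
(1,3): flips 2 -> legal
(1,4): no bracket -> illegal
(1,5): flips 2 -> legal
(2,0): no bracket -> illegal
(2,1): flips 3 -> legal
(3,1): no bracket -> illegal
(3,2): flips 1 -> legal
(3,5): no bracket -> illegal
(4,0): flips 1 -> legal
(4,5): flips 3 -> legal
(5,0): flips 1 -> legal
(5,3): no bracket -> illegal
(5,5): no bracket -> illegal
(6,0): flips 1 -> legal
(6,1): flips 1 -> legal
(6,3): no bracket -> illegal
(6,4): no bracket -> illegal
(6,5): flips 1 -> legal
W mobility = 11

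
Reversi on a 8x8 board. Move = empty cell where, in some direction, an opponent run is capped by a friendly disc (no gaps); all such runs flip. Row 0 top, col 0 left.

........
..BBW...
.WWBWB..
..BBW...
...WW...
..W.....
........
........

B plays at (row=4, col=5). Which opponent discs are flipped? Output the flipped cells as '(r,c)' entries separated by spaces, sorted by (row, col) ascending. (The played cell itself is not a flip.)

Dir NW: opp run (3,4) capped by B -> flip
Dir N: first cell '.' (not opp) -> no flip
Dir NE: first cell '.' (not opp) -> no flip
Dir W: opp run (4,4) (4,3), next='.' -> no flip
Dir E: first cell '.' (not opp) -> no flip
Dir SW: first cell '.' (not opp) -> no flip
Dir S: first cell '.' (not opp) -> no flip
Dir SE: first cell '.' (not opp) -> no flip

Answer: (3,4)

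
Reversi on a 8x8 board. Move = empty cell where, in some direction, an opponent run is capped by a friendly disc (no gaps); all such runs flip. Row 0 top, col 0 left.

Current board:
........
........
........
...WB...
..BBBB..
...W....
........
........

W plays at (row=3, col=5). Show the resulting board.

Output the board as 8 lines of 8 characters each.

Answer: ........
........
........
...WWW..
..BBWB..
...W....
........
........

Derivation:
Place W at (3,5); scan 8 dirs for brackets.
Dir NW: first cell '.' (not opp) -> no flip
Dir N: first cell '.' (not opp) -> no flip
Dir NE: first cell '.' (not opp) -> no flip
Dir W: opp run (3,4) capped by W -> flip
Dir E: first cell '.' (not opp) -> no flip
Dir SW: opp run (4,4) capped by W -> flip
Dir S: opp run (4,5), next='.' -> no flip
Dir SE: first cell '.' (not opp) -> no flip
All flips: (3,4) (4,4)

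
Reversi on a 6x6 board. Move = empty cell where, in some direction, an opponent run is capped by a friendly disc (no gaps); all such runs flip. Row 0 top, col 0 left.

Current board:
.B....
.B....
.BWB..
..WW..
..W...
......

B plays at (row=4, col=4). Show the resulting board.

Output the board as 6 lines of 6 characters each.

Answer: .B....
.B....
.BBB..
..WB..
..W.B.
......

Derivation:
Place B at (4,4); scan 8 dirs for brackets.
Dir NW: opp run (3,3) (2,2) capped by B -> flip
Dir N: first cell '.' (not opp) -> no flip
Dir NE: first cell '.' (not opp) -> no flip
Dir W: first cell '.' (not opp) -> no flip
Dir E: first cell '.' (not opp) -> no flip
Dir SW: first cell '.' (not opp) -> no flip
Dir S: first cell '.' (not opp) -> no flip
Dir SE: first cell '.' (not opp) -> no flip
All flips: (2,2) (3,3)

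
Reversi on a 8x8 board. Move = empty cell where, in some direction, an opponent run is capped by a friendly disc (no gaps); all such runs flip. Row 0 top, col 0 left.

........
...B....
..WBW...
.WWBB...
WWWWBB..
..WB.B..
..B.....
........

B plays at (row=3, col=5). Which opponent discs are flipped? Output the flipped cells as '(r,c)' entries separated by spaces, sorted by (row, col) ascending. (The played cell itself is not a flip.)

Answer: (2,4)

Derivation:
Dir NW: opp run (2,4) capped by B -> flip
Dir N: first cell '.' (not opp) -> no flip
Dir NE: first cell '.' (not opp) -> no flip
Dir W: first cell 'B' (not opp) -> no flip
Dir E: first cell '.' (not opp) -> no flip
Dir SW: first cell 'B' (not opp) -> no flip
Dir S: first cell 'B' (not opp) -> no flip
Dir SE: first cell '.' (not opp) -> no flip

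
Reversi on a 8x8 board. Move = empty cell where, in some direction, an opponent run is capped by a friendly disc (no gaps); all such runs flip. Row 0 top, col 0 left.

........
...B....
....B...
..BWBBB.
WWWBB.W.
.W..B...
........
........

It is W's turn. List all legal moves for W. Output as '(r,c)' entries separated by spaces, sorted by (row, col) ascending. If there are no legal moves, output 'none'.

(0,2): flips 3 -> legal
(0,3): no bracket -> illegal
(0,4): no bracket -> illegal
(1,2): no bracket -> illegal
(1,4): no bracket -> illegal
(1,5): flips 1 -> legal
(2,1): no bracket -> illegal
(2,2): flips 1 -> legal
(2,3): flips 1 -> legal
(2,5): no bracket -> illegal
(2,6): flips 1 -> legal
(2,7): no bracket -> illegal
(3,1): flips 1 -> legal
(3,7): flips 3 -> legal
(4,5): flips 2 -> legal
(4,7): no bracket -> illegal
(5,2): no bracket -> illegal
(5,3): flips 1 -> legal
(5,5): flips 1 -> legal
(6,3): no bracket -> illegal
(6,4): no bracket -> illegal
(6,5): no bracket -> illegal

Answer: (0,2) (1,5) (2,2) (2,3) (2,6) (3,1) (3,7) (4,5) (5,3) (5,5)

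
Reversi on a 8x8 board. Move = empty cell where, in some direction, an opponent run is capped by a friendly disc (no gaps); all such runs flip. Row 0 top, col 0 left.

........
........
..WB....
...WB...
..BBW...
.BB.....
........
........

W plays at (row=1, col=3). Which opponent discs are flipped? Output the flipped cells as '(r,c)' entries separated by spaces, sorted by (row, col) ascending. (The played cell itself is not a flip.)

Answer: (2,3)

Derivation:
Dir NW: first cell '.' (not opp) -> no flip
Dir N: first cell '.' (not opp) -> no flip
Dir NE: first cell '.' (not opp) -> no flip
Dir W: first cell '.' (not opp) -> no flip
Dir E: first cell '.' (not opp) -> no flip
Dir SW: first cell 'W' (not opp) -> no flip
Dir S: opp run (2,3) capped by W -> flip
Dir SE: first cell '.' (not opp) -> no flip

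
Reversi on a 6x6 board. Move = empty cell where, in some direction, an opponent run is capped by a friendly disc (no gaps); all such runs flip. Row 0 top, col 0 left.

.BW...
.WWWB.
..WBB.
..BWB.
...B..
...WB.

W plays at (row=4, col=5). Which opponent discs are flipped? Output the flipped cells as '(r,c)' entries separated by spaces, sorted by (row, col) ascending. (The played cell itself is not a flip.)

Dir NW: opp run (3,4) (2,3) capped by W -> flip
Dir N: first cell '.' (not opp) -> no flip
Dir NE: edge -> no flip
Dir W: first cell '.' (not opp) -> no flip
Dir E: edge -> no flip
Dir SW: opp run (5,4), next=edge -> no flip
Dir S: first cell '.' (not opp) -> no flip
Dir SE: edge -> no flip

Answer: (2,3) (3,4)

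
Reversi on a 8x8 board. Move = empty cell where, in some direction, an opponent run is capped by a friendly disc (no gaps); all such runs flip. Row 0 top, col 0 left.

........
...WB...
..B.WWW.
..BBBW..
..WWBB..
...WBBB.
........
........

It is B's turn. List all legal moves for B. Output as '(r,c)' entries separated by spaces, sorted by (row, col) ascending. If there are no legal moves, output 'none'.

(0,2): no bracket -> illegal
(0,3): no bracket -> illegal
(0,4): flips 1 -> legal
(1,2): flips 1 -> legal
(1,5): flips 3 -> legal
(1,6): flips 1 -> legal
(1,7): flips 2 -> legal
(2,3): no bracket -> illegal
(2,7): no bracket -> illegal
(3,1): no bracket -> illegal
(3,6): flips 2 -> legal
(3,7): no bracket -> illegal
(4,1): flips 2 -> legal
(4,6): no bracket -> illegal
(5,1): flips 1 -> legal
(5,2): flips 3 -> legal
(6,2): flips 1 -> legal
(6,3): flips 2 -> legal
(6,4): no bracket -> illegal

Answer: (0,4) (1,2) (1,5) (1,6) (1,7) (3,6) (4,1) (5,1) (5,2) (6,2) (6,3)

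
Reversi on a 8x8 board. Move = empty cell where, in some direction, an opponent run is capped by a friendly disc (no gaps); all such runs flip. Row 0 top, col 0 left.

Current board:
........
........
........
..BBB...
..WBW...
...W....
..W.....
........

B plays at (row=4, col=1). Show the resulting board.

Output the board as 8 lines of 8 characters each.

Place B at (4,1); scan 8 dirs for brackets.
Dir NW: first cell '.' (not opp) -> no flip
Dir N: first cell '.' (not opp) -> no flip
Dir NE: first cell 'B' (not opp) -> no flip
Dir W: first cell '.' (not opp) -> no flip
Dir E: opp run (4,2) capped by B -> flip
Dir SW: first cell '.' (not opp) -> no flip
Dir S: first cell '.' (not opp) -> no flip
Dir SE: first cell '.' (not opp) -> no flip
All flips: (4,2)

Answer: ........
........
........
..BBB...
.BBBW...
...W....
..W.....
........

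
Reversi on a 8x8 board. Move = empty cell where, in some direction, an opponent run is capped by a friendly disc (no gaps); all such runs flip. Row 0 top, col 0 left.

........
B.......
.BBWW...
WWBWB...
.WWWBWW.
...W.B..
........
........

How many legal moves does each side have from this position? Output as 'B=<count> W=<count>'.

-- B to move --
(1,2): flips 1 -> legal
(1,3): no bracket -> illegal
(1,4): flips 2 -> legal
(1,5): no bracket -> illegal
(2,0): no bracket -> illegal
(2,5): flips 2 -> legal
(3,5): flips 1 -> legal
(3,6): no bracket -> illegal
(3,7): flips 1 -> legal
(4,0): flips 4 -> legal
(4,7): flips 2 -> legal
(5,0): flips 1 -> legal
(5,1): flips 2 -> legal
(5,2): flips 2 -> legal
(5,4): flips 1 -> legal
(5,6): flips 1 -> legal
(5,7): no bracket -> illegal
(6,2): flips 1 -> legal
(6,3): no bracket -> illegal
(6,4): no bracket -> illegal
B mobility = 13
-- W to move --
(0,0): no bracket -> illegal
(0,1): no bracket -> illegal
(1,1): flips 2 -> legal
(1,2): flips 3 -> legal
(1,3): flips 1 -> legal
(2,0): flips 2 -> legal
(2,5): flips 1 -> legal
(3,5): flips 2 -> legal
(5,4): flips 2 -> legal
(5,6): no bracket -> illegal
(6,4): flips 1 -> legal
(6,5): flips 1 -> legal
(6,6): flips 2 -> legal
W mobility = 10

Answer: B=13 W=10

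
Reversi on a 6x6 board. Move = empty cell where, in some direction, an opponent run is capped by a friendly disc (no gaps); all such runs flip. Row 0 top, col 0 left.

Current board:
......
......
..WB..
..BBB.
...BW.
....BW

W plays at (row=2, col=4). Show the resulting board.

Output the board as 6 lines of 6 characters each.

Place W at (2,4); scan 8 dirs for brackets.
Dir NW: first cell '.' (not opp) -> no flip
Dir N: first cell '.' (not opp) -> no flip
Dir NE: first cell '.' (not opp) -> no flip
Dir W: opp run (2,3) capped by W -> flip
Dir E: first cell '.' (not opp) -> no flip
Dir SW: opp run (3,3), next='.' -> no flip
Dir S: opp run (3,4) capped by W -> flip
Dir SE: first cell '.' (not opp) -> no flip
All flips: (2,3) (3,4)

Answer: ......
......
..WWW.
..BBW.
...BW.
....BW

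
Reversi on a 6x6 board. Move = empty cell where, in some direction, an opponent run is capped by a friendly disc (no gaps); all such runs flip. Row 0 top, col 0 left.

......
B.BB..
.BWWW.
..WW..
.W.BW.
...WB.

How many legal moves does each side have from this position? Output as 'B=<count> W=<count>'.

Answer: B=7 W=7

Derivation:
-- B to move --
(1,1): no bracket -> illegal
(1,4): no bracket -> illegal
(1,5): no bracket -> illegal
(2,5): flips 3 -> legal
(3,0): no bracket -> illegal
(3,1): flips 1 -> legal
(3,4): flips 2 -> legal
(3,5): flips 1 -> legal
(4,0): no bracket -> illegal
(4,2): flips 2 -> legal
(4,5): flips 1 -> legal
(5,0): no bracket -> illegal
(5,1): no bracket -> illegal
(5,2): flips 1 -> legal
(5,5): no bracket -> illegal
B mobility = 7
-- W to move --
(0,0): no bracket -> illegal
(0,1): flips 1 -> legal
(0,2): flips 2 -> legal
(0,3): flips 1 -> legal
(0,4): flips 1 -> legal
(1,1): no bracket -> illegal
(1,4): no bracket -> illegal
(2,0): flips 1 -> legal
(3,0): no bracket -> illegal
(3,1): no bracket -> illegal
(3,4): no bracket -> illegal
(4,2): flips 1 -> legal
(4,5): no bracket -> illegal
(5,2): no bracket -> illegal
(5,5): flips 1 -> legal
W mobility = 7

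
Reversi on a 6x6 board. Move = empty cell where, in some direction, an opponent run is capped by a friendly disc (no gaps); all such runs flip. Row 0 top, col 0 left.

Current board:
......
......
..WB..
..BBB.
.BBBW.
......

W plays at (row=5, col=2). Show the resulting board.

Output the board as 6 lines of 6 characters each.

Answer: ......
......
..WB..
..WBB.
.BWBW.
..W...

Derivation:
Place W at (5,2); scan 8 dirs for brackets.
Dir NW: opp run (4,1), next='.' -> no flip
Dir N: opp run (4,2) (3,2) capped by W -> flip
Dir NE: opp run (4,3) (3,4), next='.' -> no flip
Dir W: first cell '.' (not opp) -> no flip
Dir E: first cell '.' (not opp) -> no flip
Dir SW: edge -> no flip
Dir S: edge -> no flip
Dir SE: edge -> no flip
All flips: (3,2) (4,2)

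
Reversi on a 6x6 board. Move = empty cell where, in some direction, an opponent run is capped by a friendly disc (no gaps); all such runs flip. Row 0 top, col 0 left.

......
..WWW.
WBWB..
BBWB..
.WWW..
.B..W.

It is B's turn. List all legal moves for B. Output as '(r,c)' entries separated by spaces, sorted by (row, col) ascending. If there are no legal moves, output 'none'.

Answer: (0,1) (0,3) (0,4) (0,5) (1,0) (1,1) (5,0) (5,2) (5,3)

Derivation:
(0,1): flips 1 -> legal
(0,2): no bracket -> illegal
(0,3): flips 2 -> legal
(0,4): flips 2 -> legal
(0,5): flips 1 -> legal
(1,0): flips 1 -> legal
(1,1): flips 1 -> legal
(1,5): no bracket -> illegal
(2,4): no bracket -> illegal
(2,5): no bracket -> illegal
(3,4): no bracket -> illegal
(4,0): no bracket -> illegal
(4,4): no bracket -> illegal
(4,5): no bracket -> illegal
(5,0): flips 2 -> legal
(5,2): flips 1 -> legal
(5,3): flips 2 -> legal
(5,5): no bracket -> illegal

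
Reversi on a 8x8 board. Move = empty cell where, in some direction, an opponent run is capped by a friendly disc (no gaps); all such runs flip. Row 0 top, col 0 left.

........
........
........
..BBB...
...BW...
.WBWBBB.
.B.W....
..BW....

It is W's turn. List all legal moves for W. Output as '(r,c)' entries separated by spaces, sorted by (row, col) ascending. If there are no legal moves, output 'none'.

(2,1): no bracket -> illegal
(2,2): flips 1 -> legal
(2,3): flips 2 -> legal
(2,4): flips 1 -> legal
(2,5): no bracket -> illegal
(3,1): no bracket -> illegal
(3,5): no bracket -> illegal
(4,1): flips 1 -> legal
(4,2): flips 1 -> legal
(4,5): flips 1 -> legal
(4,6): no bracket -> illegal
(4,7): no bracket -> illegal
(5,0): no bracket -> illegal
(5,7): flips 3 -> legal
(6,0): no bracket -> illegal
(6,2): no bracket -> illegal
(6,4): flips 1 -> legal
(6,5): no bracket -> illegal
(6,6): flips 1 -> legal
(6,7): no bracket -> illegal
(7,0): no bracket -> illegal
(7,1): flips 2 -> legal

Answer: (2,2) (2,3) (2,4) (4,1) (4,2) (4,5) (5,7) (6,4) (6,6) (7,1)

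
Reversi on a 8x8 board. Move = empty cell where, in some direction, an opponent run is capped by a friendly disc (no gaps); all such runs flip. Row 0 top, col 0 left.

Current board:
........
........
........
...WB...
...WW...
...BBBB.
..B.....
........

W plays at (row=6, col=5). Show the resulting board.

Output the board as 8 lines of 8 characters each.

Place W at (6,5); scan 8 dirs for brackets.
Dir NW: opp run (5,4) capped by W -> flip
Dir N: opp run (5,5), next='.' -> no flip
Dir NE: opp run (5,6), next='.' -> no flip
Dir W: first cell '.' (not opp) -> no flip
Dir E: first cell '.' (not opp) -> no flip
Dir SW: first cell '.' (not opp) -> no flip
Dir S: first cell '.' (not opp) -> no flip
Dir SE: first cell '.' (not opp) -> no flip
All flips: (5,4)

Answer: ........
........
........
...WB...
...WW...
...BWBB.
..B..W..
........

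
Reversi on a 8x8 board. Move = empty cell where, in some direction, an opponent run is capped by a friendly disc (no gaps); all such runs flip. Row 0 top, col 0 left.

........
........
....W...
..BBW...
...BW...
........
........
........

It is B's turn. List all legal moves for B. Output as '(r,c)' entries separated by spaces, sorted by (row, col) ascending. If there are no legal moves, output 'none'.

Answer: (1,5) (2,5) (3,5) (4,5) (5,5)

Derivation:
(1,3): no bracket -> illegal
(1,4): no bracket -> illegal
(1,5): flips 1 -> legal
(2,3): no bracket -> illegal
(2,5): flips 1 -> legal
(3,5): flips 1 -> legal
(4,5): flips 1 -> legal
(5,3): no bracket -> illegal
(5,4): no bracket -> illegal
(5,5): flips 1 -> legal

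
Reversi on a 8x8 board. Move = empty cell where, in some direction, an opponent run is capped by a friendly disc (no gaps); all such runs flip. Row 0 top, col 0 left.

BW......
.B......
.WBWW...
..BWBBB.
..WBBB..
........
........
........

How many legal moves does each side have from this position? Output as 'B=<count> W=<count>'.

Answer: B=10 W=9

Derivation:
-- B to move --
(0,2): flips 1 -> legal
(1,0): flips 1 -> legal
(1,2): flips 1 -> legal
(1,3): flips 3 -> legal
(1,4): flips 2 -> legal
(1,5): no bracket -> illegal
(2,0): flips 1 -> legal
(2,5): flips 2 -> legal
(3,0): no bracket -> illegal
(3,1): flips 1 -> legal
(4,1): flips 1 -> legal
(5,1): no bracket -> illegal
(5,2): flips 1 -> legal
(5,3): no bracket -> illegal
B mobility = 10
-- W to move --
(0,2): no bracket -> illegal
(1,0): no bracket -> illegal
(1,2): flips 2 -> legal
(1,3): no bracket -> illegal
(2,0): no bracket -> illegal
(2,5): no bracket -> illegal
(2,6): no bracket -> illegal
(2,7): no bracket -> illegal
(3,1): flips 1 -> legal
(3,7): flips 3 -> legal
(4,1): flips 1 -> legal
(4,6): flips 4 -> legal
(4,7): no bracket -> illegal
(5,2): no bracket -> illegal
(5,3): flips 1 -> legal
(5,4): flips 4 -> legal
(5,5): flips 1 -> legal
(5,6): flips 2 -> legal
W mobility = 9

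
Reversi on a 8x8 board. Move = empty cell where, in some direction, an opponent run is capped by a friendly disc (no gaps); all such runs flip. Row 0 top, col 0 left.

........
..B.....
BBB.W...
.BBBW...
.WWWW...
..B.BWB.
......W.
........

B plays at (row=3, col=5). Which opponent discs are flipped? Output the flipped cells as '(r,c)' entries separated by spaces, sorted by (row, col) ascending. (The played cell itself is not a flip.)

Dir NW: opp run (2,4), next='.' -> no flip
Dir N: first cell '.' (not opp) -> no flip
Dir NE: first cell '.' (not opp) -> no flip
Dir W: opp run (3,4) capped by B -> flip
Dir E: first cell '.' (not opp) -> no flip
Dir SW: opp run (4,4), next='.' -> no flip
Dir S: first cell '.' (not opp) -> no flip
Dir SE: first cell '.' (not opp) -> no flip

Answer: (3,4)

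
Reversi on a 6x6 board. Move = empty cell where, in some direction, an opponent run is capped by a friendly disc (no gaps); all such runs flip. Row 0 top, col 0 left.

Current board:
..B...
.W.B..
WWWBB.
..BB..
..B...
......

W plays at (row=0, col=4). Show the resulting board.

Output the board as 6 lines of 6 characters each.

Place W at (0,4); scan 8 dirs for brackets.
Dir NW: edge -> no flip
Dir N: edge -> no flip
Dir NE: edge -> no flip
Dir W: first cell '.' (not opp) -> no flip
Dir E: first cell '.' (not opp) -> no flip
Dir SW: opp run (1,3) capped by W -> flip
Dir S: first cell '.' (not opp) -> no flip
Dir SE: first cell '.' (not opp) -> no flip
All flips: (1,3)

Answer: ..B.W.
.W.W..
WWWBB.
..BB..
..B...
......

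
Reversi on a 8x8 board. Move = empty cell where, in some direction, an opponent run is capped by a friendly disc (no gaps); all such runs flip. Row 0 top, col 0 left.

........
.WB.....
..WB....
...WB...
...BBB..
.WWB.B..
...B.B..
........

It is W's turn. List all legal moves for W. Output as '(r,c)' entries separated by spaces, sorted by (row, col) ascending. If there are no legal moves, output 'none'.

Answer: (0,2) (1,3) (2,4) (2,5) (3,5) (5,4) (6,6) (7,3) (7,4)

Derivation:
(0,1): no bracket -> illegal
(0,2): flips 1 -> legal
(0,3): no bracket -> illegal
(1,3): flips 2 -> legal
(1,4): no bracket -> illegal
(2,1): no bracket -> illegal
(2,4): flips 1 -> legal
(2,5): flips 2 -> legal
(3,2): no bracket -> illegal
(3,5): flips 1 -> legal
(3,6): no bracket -> illegal
(4,2): no bracket -> illegal
(4,6): no bracket -> illegal
(5,4): flips 1 -> legal
(5,6): no bracket -> illegal
(6,2): no bracket -> illegal
(6,4): no bracket -> illegal
(6,6): flips 2 -> legal
(7,2): no bracket -> illegal
(7,3): flips 3 -> legal
(7,4): flips 1 -> legal
(7,5): no bracket -> illegal
(7,6): no bracket -> illegal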